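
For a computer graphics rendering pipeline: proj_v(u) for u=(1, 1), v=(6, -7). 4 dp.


u.v = -1, |v| = sqrt(85) = 9.2195
Scalar projection = u.v / |v| = -1 / sqrt(85) = -0.1085

-0.1085


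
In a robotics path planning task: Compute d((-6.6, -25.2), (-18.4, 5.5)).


dx=-11.8, dy=30.7
d^2 = (-11.8)^2 + 30.7^2 = 1081.73
d = sqrt(1081.73) = 32.8897

32.8897


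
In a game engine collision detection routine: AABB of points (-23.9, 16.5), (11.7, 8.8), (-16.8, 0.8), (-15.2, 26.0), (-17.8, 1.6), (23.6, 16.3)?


x range: [-23.9, 23.6]
y range: [0.8, 26]
Bounding box: (-23.9,0.8) to (23.6,26)

(-23.9,0.8) to (23.6,26)


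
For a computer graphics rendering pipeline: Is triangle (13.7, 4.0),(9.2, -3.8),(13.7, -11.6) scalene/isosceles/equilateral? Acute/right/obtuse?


Side lengths squared: AB^2=81.09, BC^2=81.09, CA^2=243.36
Sorted: [81.09, 81.09, 243.36]
By sides: Isosceles, By angles: Obtuse

Isosceles, Obtuse


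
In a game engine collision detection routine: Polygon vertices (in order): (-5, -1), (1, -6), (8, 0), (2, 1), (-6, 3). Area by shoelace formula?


Shoelace sum: ((-5)*(-6) - 1*(-1)) + (1*0 - 8*(-6)) + (8*1 - 2*0) + (2*3 - (-6)*1) + ((-6)*(-1) - (-5)*3)
= 120
Area = |120|/2 = 60

60


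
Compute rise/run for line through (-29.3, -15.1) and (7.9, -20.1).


slope = (y2-y1)/(x2-x1) = ((-20.1)-(-15.1))/(7.9-(-29.3)) = (-5)/37.2 = -0.1344

-0.1344


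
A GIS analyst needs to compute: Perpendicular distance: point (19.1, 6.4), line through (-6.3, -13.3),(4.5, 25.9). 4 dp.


|cross product| = 782.92
|line direction| = sqrt(1653.28) = 40.6605
Distance = 782.92/sqrt(1653.28) = 19.255

19.255


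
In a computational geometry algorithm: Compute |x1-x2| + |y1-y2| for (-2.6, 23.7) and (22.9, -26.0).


|(-2.6)-22.9| + |23.7-(-26)| = 25.5 + 49.7 = 75.2

75.2


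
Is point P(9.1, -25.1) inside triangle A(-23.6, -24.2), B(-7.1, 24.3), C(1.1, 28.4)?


Cross products: AB x AP = -1600.8, BC x BP = -471.5, CA x CP = 1742.25
All same sign? no

No, outside


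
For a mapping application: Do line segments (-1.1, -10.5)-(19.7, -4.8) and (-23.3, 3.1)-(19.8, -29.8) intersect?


Cross products: d1=144.22, d2=1074.21, d3=409.42, d4=-520.57
d1*d2 < 0 and d3*d4 < 0? no

No, they don't intersect


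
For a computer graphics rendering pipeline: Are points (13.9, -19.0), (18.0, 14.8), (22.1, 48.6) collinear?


Cross product: (18-13.9)*(48.6-(-19)) - (14.8-(-19))*(22.1-13.9)
= 0

Yes, collinear


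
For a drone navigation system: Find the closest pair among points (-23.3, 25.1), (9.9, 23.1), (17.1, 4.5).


d(P0,P1) = 33.2602, d(P0,P2) = 45.3489, d(P1,P2) = 19.9449
Closest: P1 and P2

Closest pair: (9.9, 23.1) and (17.1, 4.5), distance = 19.9449


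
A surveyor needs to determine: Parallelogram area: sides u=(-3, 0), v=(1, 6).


|u x v| = |(-3)*6 - 0*1|
= |(-18) - 0| = 18

18


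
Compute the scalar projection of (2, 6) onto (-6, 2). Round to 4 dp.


u.v = 0, |v| = sqrt(40) = 6.3246
Scalar projection = u.v / |v| = 0 / sqrt(40) = 0

0


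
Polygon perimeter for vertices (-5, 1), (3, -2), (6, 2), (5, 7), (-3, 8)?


Sides: (-5, 1)->(3, -2): sqrt(73) = 8.544004, (3, -2)->(6, 2): sqrt(25) = 5, (6, 2)->(5, 7): sqrt(26) = 5.09902, (5, 7)->(-3, 8): sqrt(65) = 8.062258, (-3, 8)->(-5, 1): sqrt(53) = 7.28011
Sum = 33.985392
Perimeter = 33.9854

33.9854


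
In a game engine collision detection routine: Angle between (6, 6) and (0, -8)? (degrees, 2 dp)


u.v = -48, |u| = sqrt(72) = 8.4853, |v| = sqrt(64) = 8
cos(theta) = u.v/(|u||v|) = -48/sqrt(4608) = -0.707107
theta = acos(-0.707107) = 135 degrees

135 degrees


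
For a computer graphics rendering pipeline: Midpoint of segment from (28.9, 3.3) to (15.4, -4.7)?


M = ((28.9+15.4)/2, (3.3+(-4.7))/2)
= (22.15, -0.7)

(22.15, -0.7)


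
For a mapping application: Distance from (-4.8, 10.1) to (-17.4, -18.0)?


dx=-12.6, dy=-28.1
d^2 = (-12.6)^2 + (-28.1)^2 = 948.37
d = sqrt(948.37) = 30.7956

30.7956


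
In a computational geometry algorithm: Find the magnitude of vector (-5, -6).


|u| = sqrt((-5)^2 + (-6)^2) = sqrt(61) = 7.8102

7.8102


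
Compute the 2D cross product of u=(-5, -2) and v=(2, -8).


u x v = u_x*v_y - u_y*v_x = (-5)*(-8) - (-2)*2
= 40 - (-4) = 44

44


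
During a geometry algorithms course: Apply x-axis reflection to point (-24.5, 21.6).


Reflection over x-axis: (x,y) -> (x,-y)
(-24.5, 21.6) -> (-24.5, -21.6)

(-24.5, -21.6)


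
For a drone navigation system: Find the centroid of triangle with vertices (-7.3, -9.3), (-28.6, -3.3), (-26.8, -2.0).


Centroid = ((x_A+x_B+x_C)/3, (y_A+y_B+y_C)/3)
= (((-7.3)+(-28.6)+(-26.8))/3, ((-9.3)+(-3.3)+(-2))/3)
= (-20.9, -4.8667)

(-20.9, -4.8667)


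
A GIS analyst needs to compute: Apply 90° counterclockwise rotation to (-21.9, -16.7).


90° CCW: (x,y) -> (-y, x)
(-21.9,-16.7) -> (16.7, -21.9)

(16.7, -21.9)


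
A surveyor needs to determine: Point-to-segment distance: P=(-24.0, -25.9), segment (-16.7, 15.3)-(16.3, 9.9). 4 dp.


Project P onto AB: t = 0 (clamped to [0,1])
Closest point on segment: (-16.7, 15.3)
Distance: 41.8417

41.8417


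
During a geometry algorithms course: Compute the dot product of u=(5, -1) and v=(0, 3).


u . v = u_x*v_x + u_y*v_y = 5*0 + (-1)*3
= 0 + (-3) = -3

-3


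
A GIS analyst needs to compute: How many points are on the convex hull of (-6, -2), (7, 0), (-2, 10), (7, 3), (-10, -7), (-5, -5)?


Convex hull vertices (CCW): (-10, -7), (-5, -5), (7, 0), (7, 3), (-2, 10)
Count = 5

5


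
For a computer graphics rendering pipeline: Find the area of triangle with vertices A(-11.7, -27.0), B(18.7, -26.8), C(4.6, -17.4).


Area = |x_A(y_B-y_C) + x_B(y_C-y_A) + x_C(y_A-y_B)|/2
= |109.98 + 179.52 + (-0.92)|/2
= 288.58/2 = 144.29

144.29


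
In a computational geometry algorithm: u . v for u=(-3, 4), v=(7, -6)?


u . v = u_x*v_x + u_y*v_y = (-3)*7 + 4*(-6)
= (-21) + (-24) = -45

-45


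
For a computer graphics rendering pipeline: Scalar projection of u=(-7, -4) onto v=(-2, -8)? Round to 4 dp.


u.v = 46, |v| = sqrt(68) = 8.2462
Scalar projection = u.v / |v| = 46 / sqrt(68) = 5.5783

5.5783


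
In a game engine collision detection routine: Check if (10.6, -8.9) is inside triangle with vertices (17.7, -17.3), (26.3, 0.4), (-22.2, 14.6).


Cross products: AB x AP = 197.91, BC x BP = 673.99, CA x CP = 108.67
All same sign? yes

Yes, inside


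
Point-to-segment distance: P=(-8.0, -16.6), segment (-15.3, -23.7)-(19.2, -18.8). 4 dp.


Project P onto AB: t = 0.2361 (clamped to [0,1])
Closest point on segment: (-7.1559, -22.5433)
Distance: 6.0029

6.0029


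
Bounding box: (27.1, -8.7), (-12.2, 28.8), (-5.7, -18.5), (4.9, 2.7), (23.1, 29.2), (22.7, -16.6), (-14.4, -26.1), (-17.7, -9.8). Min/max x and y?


x range: [-17.7, 27.1]
y range: [-26.1, 29.2]
Bounding box: (-17.7,-26.1) to (27.1,29.2)

(-17.7,-26.1) to (27.1,29.2)


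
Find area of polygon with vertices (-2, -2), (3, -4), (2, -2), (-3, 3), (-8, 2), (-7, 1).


Shoelace sum: ((-2)*(-4) - 3*(-2)) + (3*(-2) - 2*(-4)) + (2*3 - (-3)*(-2)) + ((-3)*2 - (-8)*3) + ((-8)*1 - (-7)*2) + ((-7)*(-2) - (-2)*1)
= 56
Area = |56|/2 = 28

28


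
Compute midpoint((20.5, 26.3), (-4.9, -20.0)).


M = ((20.5+(-4.9))/2, (26.3+(-20))/2)
= (7.8, 3.15)

(7.8, 3.15)


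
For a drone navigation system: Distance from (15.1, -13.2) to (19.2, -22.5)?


dx=4.1, dy=-9.3
d^2 = 4.1^2 + (-9.3)^2 = 103.3
d = sqrt(103.3) = 10.1637

10.1637


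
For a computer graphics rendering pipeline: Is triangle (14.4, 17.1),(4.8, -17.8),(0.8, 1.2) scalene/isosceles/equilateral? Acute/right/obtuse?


Side lengths squared: AB^2=1310.17, BC^2=377, CA^2=437.77
Sorted: [377, 437.77, 1310.17]
By sides: Scalene, By angles: Obtuse

Scalene, Obtuse


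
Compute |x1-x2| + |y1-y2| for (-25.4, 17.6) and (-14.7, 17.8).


|(-25.4)-(-14.7)| + |17.6-17.8| = 10.7 + 0.2 = 10.9

10.9


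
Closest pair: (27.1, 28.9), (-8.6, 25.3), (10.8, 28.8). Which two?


d(P0,P1) = 35.8811, d(P0,P2) = 16.3003, d(P1,P2) = 19.7132
Closest: P0 and P2

Closest pair: (27.1, 28.9) and (10.8, 28.8), distance = 16.3003


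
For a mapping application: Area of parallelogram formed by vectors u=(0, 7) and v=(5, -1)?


|u x v| = |0*(-1) - 7*5|
= |0 - 35| = 35

35


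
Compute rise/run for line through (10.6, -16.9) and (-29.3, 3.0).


slope = (y2-y1)/(x2-x1) = (3-(-16.9))/((-29.3)-10.6) = 19.9/(-39.9) = -0.4987

-0.4987


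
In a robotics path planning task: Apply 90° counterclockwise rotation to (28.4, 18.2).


90° CCW: (x,y) -> (-y, x)
(28.4,18.2) -> (-18.2, 28.4)

(-18.2, 28.4)


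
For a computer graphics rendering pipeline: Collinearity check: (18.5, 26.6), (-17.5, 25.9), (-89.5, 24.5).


Cross product: ((-17.5)-18.5)*(24.5-26.6) - (25.9-26.6)*((-89.5)-18.5)
= 0

Yes, collinear


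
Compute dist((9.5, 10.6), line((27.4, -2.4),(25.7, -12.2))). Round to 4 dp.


|cross product| = 197.52
|line direction| = sqrt(98.93) = 9.9464
Distance = 197.52/sqrt(98.93) = 19.8585

19.8585


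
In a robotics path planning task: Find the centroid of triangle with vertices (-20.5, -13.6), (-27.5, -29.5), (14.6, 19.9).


Centroid = ((x_A+x_B+x_C)/3, (y_A+y_B+y_C)/3)
= (((-20.5)+(-27.5)+14.6)/3, ((-13.6)+(-29.5)+19.9)/3)
= (-11.1333, -7.7333)

(-11.1333, -7.7333)


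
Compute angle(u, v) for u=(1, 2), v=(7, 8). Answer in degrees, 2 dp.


u.v = 23, |u| = sqrt(5) = 2.2361, |v| = sqrt(113) = 10.6301
cos(theta) = u.v/(|u||v|) = 23/sqrt(565) = 0.967617
theta = acos(0.967617) = 14.62 degrees

14.62 degrees


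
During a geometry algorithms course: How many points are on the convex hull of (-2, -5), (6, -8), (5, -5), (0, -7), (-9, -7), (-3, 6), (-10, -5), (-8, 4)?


Convex hull vertices (CCW): (-10, -5), (-9, -7), (6, -8), (5, -5), (-3, 6), (-8, 4)
Count = 6

6


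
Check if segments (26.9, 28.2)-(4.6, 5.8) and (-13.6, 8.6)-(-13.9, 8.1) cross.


Cross products: d1=14.37, d2=9.94, d3=-470.12, d4=-465.69
d1*d2 < 0 and d3*d4 < 0? no

No, they don't intersect


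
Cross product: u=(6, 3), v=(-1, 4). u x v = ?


u x v = u_x*v_y - u_y*v_x = 6*4 - 3*(-1)
= 24 - (-3) = 27

27


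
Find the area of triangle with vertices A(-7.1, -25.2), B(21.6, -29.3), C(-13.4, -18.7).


Area = |x_A(y_B-y_C) + x_B(y_C-y_A) + x_C(y_A-y_B)|/2
= |75.26 + 140.4 + (-54.94)|/2
= 160.72/2 = 80.36

80.36


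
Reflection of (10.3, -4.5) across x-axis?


Reflection over x-axis: (x,y) -> (x,-y)
(10.3, -4.5) -> (10.3, 4.5)

(10.3, 4.5)


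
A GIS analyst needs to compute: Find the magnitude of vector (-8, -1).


|u| = sqrt((-8)^2 + (-1)^2) = sqrt(65) = 8.0623

8.0623


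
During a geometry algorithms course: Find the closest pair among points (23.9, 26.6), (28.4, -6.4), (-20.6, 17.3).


d(P0,P1) = 33.3054, d(P0,P2) = 45.4614, d(P1,P2) = 54.4306
Closest: P0 and P1

Closest pair: (23.9, 26.6) and (28.4, -6.4), distance = 33.3054


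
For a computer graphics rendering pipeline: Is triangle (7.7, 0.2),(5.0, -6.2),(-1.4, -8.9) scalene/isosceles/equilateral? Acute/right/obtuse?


Side lengths squared: AB^2=48.25, BC^2=48.25, CA^2=165.62
Sorted: [48.25, 48.25, 165.62]
By sides: Isosceles, By angles: Obtuse

Isosceles, Obtuse


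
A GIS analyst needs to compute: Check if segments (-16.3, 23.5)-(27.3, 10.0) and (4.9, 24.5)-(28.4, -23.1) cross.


Cross products: d1=-1032.62, d2=725.49, d3=329.8, d4=-1428.31
d1*d2 < 0 and d3*d4 < 0? yes

Yes, they intersect


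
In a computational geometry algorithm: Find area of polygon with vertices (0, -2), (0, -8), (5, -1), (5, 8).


Shoelace sum: (0*(-8) - 0*(-2)) + (0*(-1) - 5*(-8)) + (5*8 - 5*(-1)) + (5*(-2) - 0*8)
= 75
Area = |75|/2 = 37.5

37.5


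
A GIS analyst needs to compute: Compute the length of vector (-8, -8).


|u| = sqrt((-8)^2 + (-8)^2) = sqrt(128) = 11.3137

11.3137


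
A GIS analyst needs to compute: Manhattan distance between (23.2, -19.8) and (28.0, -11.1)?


|23.2-28| + |(-19.8)-(-11.1)| = 4.8 + 8.7 = 13.5

13.5


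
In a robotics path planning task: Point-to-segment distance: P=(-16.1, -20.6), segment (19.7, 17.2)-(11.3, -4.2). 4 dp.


Project P onto AB: t = 1 (clamped to [0,1])
Closest point on segment: (11.3, -4.2)
Distance: 31.9331

31.9331


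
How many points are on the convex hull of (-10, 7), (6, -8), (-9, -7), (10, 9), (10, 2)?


Convex hull vertices (CCW): (-10, 7), (-9, -7), (6, -8), (10, 2), (10, 9)
Count = 5

5


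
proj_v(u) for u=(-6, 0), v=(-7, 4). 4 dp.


u.v = 42, |v| = sqrt(65) = 8.0623
Scalar projection = u.v / |v| = 42 / sqrt(65) = 5.2095

5.2095


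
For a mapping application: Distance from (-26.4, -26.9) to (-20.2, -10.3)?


dx=6.2, dy=16.6
d^2 = 6.2^2 + 16.6^2 = 314
d = sqrt(314) = 17.72

17.72


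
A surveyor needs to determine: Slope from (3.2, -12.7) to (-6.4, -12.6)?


slope = (y2-y1)/(x2-x1) = ((-12.6)-(-12.7))/((-6.4)-3.2) = 0.1/(-9.6) = -0.0104

-0.0104


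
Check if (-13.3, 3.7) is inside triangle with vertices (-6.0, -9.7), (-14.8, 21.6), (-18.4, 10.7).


Cross products: AB x AP = 110.57, BC x BP = 80.79, CA x CP = 17.24
All same sign? yes

Yes, inside


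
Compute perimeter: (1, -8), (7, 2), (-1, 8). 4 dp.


Sides: (1, -8)->(7, 2): sqrt(136) = 11.661904, (7, 2)->(-1, 8): sqrt(100) = 10, (-1, 8)->(1, -8): sqrt(260) = 16.124515
Sum = 37.786419
Perimeter = 37.7864

37.7864


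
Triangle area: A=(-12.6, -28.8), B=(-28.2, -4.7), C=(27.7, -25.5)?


Area = |x_A(y_B-y_C) + x_B(y_C-y_A) + x_C(y_A-y_B)|/2
= |(-262.08) + (-93.06) + (-667.57)|/2
= 1022.71/2 = 511.355

511.355


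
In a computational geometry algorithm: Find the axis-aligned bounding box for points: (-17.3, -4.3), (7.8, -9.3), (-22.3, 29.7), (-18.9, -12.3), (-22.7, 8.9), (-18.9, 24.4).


x range: [-22.7, 7.8]
y range: [-12.3, 29.7]
Bounding box: (-22.7,-12.3) to (7.8,29.7)

(-22.7,-12.3) to (7.8,29.7)


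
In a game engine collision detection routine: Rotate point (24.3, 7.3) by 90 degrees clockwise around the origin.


90° CW: (x,y) -> (y, -x)
(24.3,7.3) -> (7.3, -24.3)

(7.3, -24.3)


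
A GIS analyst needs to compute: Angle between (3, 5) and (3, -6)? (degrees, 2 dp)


u.v = -21, |u| = sqrt(34) = 5.831, |v| = sqrt(45) = 6.7082
cos(theta) = u.v/(|u||v|) = -21/sqrt(1530) = -0.536875
theta = acos(-0.536875) = 122.47 degrees

122.47 degrees


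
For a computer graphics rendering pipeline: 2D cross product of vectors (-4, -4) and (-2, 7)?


u x v = u_x*v_y - u_y*v_x = (-4)*7 - (-4)*(-2)
= (-28) - 8 = -36

-36


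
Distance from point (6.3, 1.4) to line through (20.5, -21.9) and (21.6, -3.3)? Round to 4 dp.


|cross product| = 289.75
|line direction| = sqrt(347.17) = 18.6325
Distance = 289.75/sqrt(347.17) = 15.5508

15.5508


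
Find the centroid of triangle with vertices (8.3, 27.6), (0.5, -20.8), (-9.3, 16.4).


Centroid = ((x_A+x_B+x_C)/3, (y_A+y_B+y_C)/3)
= ((8.3+0.5+(-9.3))/3, (27.6+(-20.8)+16.4)/3)
= (-0.1667, 7.7333)

(-0.1667, 7.7333)


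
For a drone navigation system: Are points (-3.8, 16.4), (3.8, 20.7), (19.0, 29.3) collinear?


Cross product: (3.8-(-3.8))*(29.3-16.4) - (20.7-16.4)*(19-(-3.8))
= 0

Yes, collinear


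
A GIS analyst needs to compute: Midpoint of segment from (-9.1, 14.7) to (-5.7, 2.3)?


M = (((-9.1)+(-5.7))/2, (14.7+2.3)/2)
= (-7.4, 8.5)

(-7.4, 8.5)


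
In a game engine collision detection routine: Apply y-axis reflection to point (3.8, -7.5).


Reflection over y-axis: (x,y) -> (-x,y)
(3.8, -7.5) -> (-3.8, -7.5)

(-3.8, -7.5)


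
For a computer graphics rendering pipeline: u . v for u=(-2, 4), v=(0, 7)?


u . v = u_x*v_x + u_y*v_y = (-2)*0 + 4*7
= 0 + 28 = 28

28


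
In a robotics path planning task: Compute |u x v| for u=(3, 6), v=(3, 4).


|u x v| = |3*4 - 6*3|
= |12 - 18| = 6

6


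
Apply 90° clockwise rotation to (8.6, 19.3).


90° CW: (x,y) -> (y, -x)
(8.6,19.3) -> (19.3, -8.6)

(19.3, -8.6)


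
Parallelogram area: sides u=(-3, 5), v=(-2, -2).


|u x v| = |(-3)*(-2) - 5*(-2)|
= |6 - (-10)| = 16

16


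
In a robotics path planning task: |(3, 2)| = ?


|u| = sqrt(3^2 + 2^2) = sqrt(13) = 3.6056

3.6056


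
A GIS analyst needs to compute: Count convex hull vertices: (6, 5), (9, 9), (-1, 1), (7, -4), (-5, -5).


Convex hull vertices (CCW): (-5, -5), (7, -4), (9, 9), (-1, 1)
Count = 4

4


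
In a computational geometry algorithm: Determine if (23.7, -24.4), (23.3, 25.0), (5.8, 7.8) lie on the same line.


Cross product: (23.3-23.7)*(7.8-(-24.4)) - (25-(-24.4))*(5.8-23.7)
= 871.38

No, not collinear


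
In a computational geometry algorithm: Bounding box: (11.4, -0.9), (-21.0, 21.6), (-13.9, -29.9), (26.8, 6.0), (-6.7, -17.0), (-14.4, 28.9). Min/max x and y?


x range: [-21, 26.8]
y range: [-29.9, 28.9]
Bounding box: (-21,-29.9) to (26.8,28.9)

(-21,-29.9) to (26.8,28.9)


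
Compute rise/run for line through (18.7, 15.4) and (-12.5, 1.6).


slope = (y2-y1)/(x2-x1) = (1.6-15.4)/((-12.5)-18.7) = (-13.8)/(-31.2) = 0.4423

0.4423


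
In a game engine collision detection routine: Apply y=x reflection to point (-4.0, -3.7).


Reflection over y=x: (x,y) -> (y,x)
(-4, -3.7) -> (-3.7, -4)

(-3.7, -4)


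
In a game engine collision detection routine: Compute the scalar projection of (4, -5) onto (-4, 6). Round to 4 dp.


u.v = -46, |v| = sqrt(52) = 7.2111
Scalar projection = u.v / |v| = -46 / sqrt(52) = -6.3791

-6.3791


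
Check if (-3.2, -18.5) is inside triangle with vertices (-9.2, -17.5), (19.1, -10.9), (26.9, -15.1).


Cross products: AB x AP = -67.9, BC x BP = -152.94, CA x CP = 50.5
All same sign? no

No, outside


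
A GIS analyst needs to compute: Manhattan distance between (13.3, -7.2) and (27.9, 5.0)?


|13.3-27.9| + |(-7.2)-5| = 14.6 + 12.2 = 26.8

26.8


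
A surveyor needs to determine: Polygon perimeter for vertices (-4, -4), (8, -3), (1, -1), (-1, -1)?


Sides: (-4, -4)->(8, -3): sqrt(145) = 12.041595, (8, -3)->(1, -1): sqrt(53) = 7.28011, (1, -1)->(-1, -1): sqrt(4) = 2, (-1, -1)->(-4, -4): sqrt(18) = 4.242641
Sum = 25.564346
Perimeter = 25.5643

25.5643


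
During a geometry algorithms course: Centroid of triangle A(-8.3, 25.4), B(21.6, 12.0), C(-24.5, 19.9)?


Centroid = ((x_A+x_B+x_C)/3, (y_A+y_B+y_C)/3)
= (((-8.3)+21.6+(-24.5))/3, (25.4+12+19.9)/3)
= (-3.7333, 19.1)

(-3.7333, 19.1)


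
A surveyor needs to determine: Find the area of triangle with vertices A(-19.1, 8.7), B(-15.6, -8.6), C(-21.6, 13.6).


Area = |x_A(y_B-y_C) + x_B(y_C-y_A) + x_C(y_A-y_B)|/2
= |424.02 + (-76.44) + (-373.68)|/2
= 26.1/2 = 13.05

13.05


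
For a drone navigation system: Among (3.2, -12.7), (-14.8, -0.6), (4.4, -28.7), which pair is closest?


d(P0,P1) = 21.6889, d(P0,P2) = 16.0449, d(P1,P2) = 34.0331
Closest: P0 and P2

Closest pair: (3.2, -12.7) and (4.4, -28.7), distance = 16.0449


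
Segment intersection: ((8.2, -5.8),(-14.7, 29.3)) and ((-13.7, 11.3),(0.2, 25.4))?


Cross products: d1=-546.48, d2=264.3, d3=377.1, d4=-433.68
d1*d2 < 0 and d3*d4 < 0? yes

Yes, they intersect


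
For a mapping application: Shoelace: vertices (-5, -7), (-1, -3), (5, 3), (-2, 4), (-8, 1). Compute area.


Shoelace sum: ((-5)*(-3) - (-1)*(-7)) + ((-1)*3 - 5*(-3)) + (5*4 - (-2)*3) + ((-2)*1 - (-8)*4) + ((-8)*(-7) - (-5)*1)
= 137
Area = |137|/2 = 68.5

68.5


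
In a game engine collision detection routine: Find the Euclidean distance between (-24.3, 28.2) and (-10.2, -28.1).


dx=14.1, dy=-56.3
d^2 = 14.1^2 + (-56.3)^2 = 3368.5
d = sqrt(3368.5) = 58.0388

58.0388


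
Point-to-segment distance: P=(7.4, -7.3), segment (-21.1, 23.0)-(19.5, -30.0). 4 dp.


Project P onto AB: t = 0.6199 (clamped to [0,1])
Closest point on segment: (4.0669, -9.8533)
Distance: 4.1987

4.1987


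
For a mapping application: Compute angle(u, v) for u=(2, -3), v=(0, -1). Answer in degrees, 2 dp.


u.v = 3, |u| = sqrt(13) = 3.6056, |v| = sqrt(1) = 1
cos(theta) = u.v/(|u||v|) = 3/sqrt(13) = 0.83205
theta = acos(0.83205) = 33.69 degrees

33.69 degrees


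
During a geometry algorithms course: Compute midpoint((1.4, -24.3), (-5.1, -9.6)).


M = ((1.4+(-5.1))/2, ((-24.3)+(-9.6))/2)
= (-1.85, -16.95)

(-1.85, -16.95)


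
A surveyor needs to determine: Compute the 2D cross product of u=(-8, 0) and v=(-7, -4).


u x v = u_x*v_y - u_y*v_x = (-8)*(-4) - 0*(-7)
= 32 - 0 = 32

32


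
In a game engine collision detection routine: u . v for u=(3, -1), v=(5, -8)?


u . v = u_x*v_x + u_y*v_y = 3*5 + (-1)*(-8)
= 15 + 8 = 23

23


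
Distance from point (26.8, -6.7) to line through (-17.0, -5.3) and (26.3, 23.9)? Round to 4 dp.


|cross product| = 1339.58
|line direction| = sqrt(2727.53) = 52.2258
Distance = 1339.58/sqrt(2727.53) = 25.6498

25.6498


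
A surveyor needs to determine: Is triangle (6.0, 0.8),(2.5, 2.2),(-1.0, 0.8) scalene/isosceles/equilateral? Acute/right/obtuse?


Side lengths squared: AB^2=14.21, BC^2=14.21, CA^2=49
Sorted: [14.21, 14.21, 49]
By sides: Isosceles, By angles: Obtuse

Isosceles, Obtuse


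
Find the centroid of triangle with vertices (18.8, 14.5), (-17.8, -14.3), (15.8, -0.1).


Centroid = ((x_A+x_B+x_C)/3, (y_A+y_B+y_C)/3)
= ((18.8+(-17.8)+15.8)/3, (14.5+(-14.3)+(-0.1))/3)
= (5.6, 0.0333)

(5.6, 0.0333)


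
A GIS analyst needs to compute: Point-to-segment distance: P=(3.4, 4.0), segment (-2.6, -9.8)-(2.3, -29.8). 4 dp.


Project P onto AB: t = 0 (clamped to [0,1])
Closest point on segment: (-2.6, -9.8)
Distance: 15.0479

15.0479


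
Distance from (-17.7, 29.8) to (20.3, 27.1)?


dx=38, dy=-2.7
d^2 = 38^2 + (-2.7)^2 = 1451.29
d = sqrt(1451.29) = 38.0958

38.0958


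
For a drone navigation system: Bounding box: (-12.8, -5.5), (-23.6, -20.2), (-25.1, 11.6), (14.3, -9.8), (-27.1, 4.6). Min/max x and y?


x range: [-27.1, 14.3]
y range: [-20.2, 11.6]
Bounding box: (-27.1,-20.2) to (14.3,11.6)

(-27.1,-20.2) to (14.3,11.6)


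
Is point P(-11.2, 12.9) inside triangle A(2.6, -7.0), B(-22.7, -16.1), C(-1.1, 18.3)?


Cross products: AB x AP = -629.05, BC x BP = 230.8, CA x CP = -275.51
All same sign? no

No, outside


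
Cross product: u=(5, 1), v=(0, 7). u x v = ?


u x v = u_x*v_y - u_y*v_x = 5*7 - 1*0
= 35 - 0 = 35

35


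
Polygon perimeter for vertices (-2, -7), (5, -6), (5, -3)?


Sides: (-2, -7)->(5, -6): sqrt(50) = 7.071068, (5, -6)->(5, -3): sqrt(9) = 3, (5, -3)->(-2, -7): sqrt(65) = 8.062258
Sum = 18.133326
Perimeter = 18.1333

18.1333


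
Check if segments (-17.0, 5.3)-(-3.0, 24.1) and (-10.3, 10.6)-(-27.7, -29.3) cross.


Cross products: d1=-175.11, d2=56.37, d3=-51.76, d4=-283.24
d1*d2 < 0 and d3*d4 < 0? no

No, they don't intersect


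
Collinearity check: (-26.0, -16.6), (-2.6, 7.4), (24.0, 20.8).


Cross product: ((-2.6)-(-26))*(20.8-(-16.6)) - (7.4-(-16.6))*(24-(-26))
= -324.84

No, not collinear


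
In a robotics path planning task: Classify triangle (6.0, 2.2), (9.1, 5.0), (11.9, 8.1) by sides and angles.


Side lengths squared: AB^2=17.45, BC^2=17.45, CA^2=69.62
Sorted: [17.45, 17.45, 69.62]
By sides: Isosceles, By angles: Obtuse

Isosceles, Obtuse


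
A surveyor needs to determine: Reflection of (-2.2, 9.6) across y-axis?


Reflection over y-axis: (x,y) -> (-x,y)
(-2.2, 9.6) -> (2.2, 9.6)

(2.2, 9.6)


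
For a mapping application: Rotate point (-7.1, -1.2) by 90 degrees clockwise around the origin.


90° CW: (x,y) -> (y, -x)
(-7.1,-1.2) -> (-1.2, 7.1)

(-1.2, 7.1)


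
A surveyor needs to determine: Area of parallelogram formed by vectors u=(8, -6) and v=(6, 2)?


|u x v| = |8*2 - (-6)*6|
= |16 - (-36)| = 52

52


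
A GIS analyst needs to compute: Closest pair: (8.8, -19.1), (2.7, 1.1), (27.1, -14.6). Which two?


d(P0,P1) = 21.1009, d(P0,P2) = 18.8452, d(P1,P2) = 29.0147
Closest: P0 and P2

Closest pair: (8.8, -19.1) and (27.1, -14.6), distance = 18.8452


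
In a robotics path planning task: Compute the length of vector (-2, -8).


|u| = sqrt((-2)^2 + (-8)^2) = sqrt(68) = 8.2462

8.2462


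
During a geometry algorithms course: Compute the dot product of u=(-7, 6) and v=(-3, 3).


u . v = u_x*v_x + u_y*v_y = (-7)*(-3) + 6*3
= 21 + 18 = 39

39


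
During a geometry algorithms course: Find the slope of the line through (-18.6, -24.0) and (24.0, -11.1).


slope = (y2-y1)/(x2-x1) = ((-11.1)-(-24))/(24-(-18.6)) = 12.9/42.6 = 0.3028

0.3028


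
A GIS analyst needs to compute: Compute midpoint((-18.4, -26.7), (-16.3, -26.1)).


M = (((-18.4)+(-16.3))/2, ((-26.7)+(-26.1))/2)
= (-17.35, -26.4)

(-17.35, -26.4)


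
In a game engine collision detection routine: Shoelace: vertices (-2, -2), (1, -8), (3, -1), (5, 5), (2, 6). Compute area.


Shoelace sum: ((-2)*(-8) - 1*(-2)) + (1*(-1) - 3*(-8)) + (3*5 - 5*(-1)) + (5*6 - 2*5) + (2*(-2) - (-2)*6)
= 89
Area = |89|/2 = 44.5

44.5


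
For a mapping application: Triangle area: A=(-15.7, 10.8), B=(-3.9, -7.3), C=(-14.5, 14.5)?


Area = |x_A(y_B-y_C) + x_B(y_C-y_A) + x_C(y_A-y_B)|/2
= |342.26 + (-14.43) + (-262.45)|/2
= 65.38/2 = 32.69

32.69


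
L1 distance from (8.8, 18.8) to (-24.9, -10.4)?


|8.8-(-24.9)| + |18.8-(-10.4)| = 33.7 + 29.2 = 62.9

62.9


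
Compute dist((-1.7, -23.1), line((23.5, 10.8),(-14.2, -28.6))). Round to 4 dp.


|cross product| = 285.15
|line direction| = sqrt(2973.65) = 54.5312
Distance = 285.15/sqrt(2973.65) = 5.2291

5.2291


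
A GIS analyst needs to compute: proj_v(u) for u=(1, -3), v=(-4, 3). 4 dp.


u.v = -13, |v| = sqrt(25) = 5
Scalar projection = u.v / |v| = -13 / sqrt(25) = -2.6

-2.6


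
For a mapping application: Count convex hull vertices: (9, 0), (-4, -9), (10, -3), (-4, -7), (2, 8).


Convex hull vertices (CCW): (-4, -9), (10, -3), (9, 0), (2, 8), (-4, -7)
Count = 5

5


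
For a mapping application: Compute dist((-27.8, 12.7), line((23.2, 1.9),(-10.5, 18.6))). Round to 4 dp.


|cross product| = 487.74
|line direction| = sqrt(1414.58) = 37.6109
Distance = 487.74/sqrt(1414.58) = 12.968

12.968


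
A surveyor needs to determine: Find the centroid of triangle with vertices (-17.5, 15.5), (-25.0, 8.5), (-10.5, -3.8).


Centroid = ((x_A+x_B+x_C)/3, (y_A+y_B+y_C)/3)
= (((-17.5)+(-25)+(-10.5))/3, (15.5+8.5+(-3.8))/3)
= (-17.6667, 6.7333)

(-17.6667, 6.7333)


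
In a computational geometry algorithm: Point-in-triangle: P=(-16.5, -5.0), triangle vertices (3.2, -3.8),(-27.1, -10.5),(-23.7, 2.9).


Cross products: AB x AP = -95.63, BC x BP = -123.34, CA x CP = -164.27
All same sign? yes

Yes, inside


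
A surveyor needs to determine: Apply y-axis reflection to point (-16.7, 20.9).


Reflection over y-axis: (x,y) -> (-x,y)
(-16.7, 20.9) -> (16.7, 20.9)

(16.7, 20.9)


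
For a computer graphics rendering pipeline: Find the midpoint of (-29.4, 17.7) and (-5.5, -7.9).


M = (((-29.4)+(-5.5))/2, (17.7+(-7.9))/2)
= (-17.45, 4.9)

(-17.45, 4.9)


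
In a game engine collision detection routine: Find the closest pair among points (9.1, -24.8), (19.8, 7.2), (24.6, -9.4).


d(P0,P1) = 33.7415, d(P0,P2) = 21.8497, d(P1,P2) = 17.28
Closest: P1 and P2

Closest pair: (19.8, 7.2) and (24.6, -9.4), distance = 17.28


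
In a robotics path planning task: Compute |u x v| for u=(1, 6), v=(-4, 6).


|u x v| = |1*6 - 6*(-4)|
= |6 - (-24)| = 30

30


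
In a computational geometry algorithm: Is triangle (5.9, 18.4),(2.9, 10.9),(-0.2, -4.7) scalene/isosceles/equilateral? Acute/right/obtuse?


Side lengths squared: AB^2=65.25, BC^2=252.97, CA^2=570.82
Sorted: [65.25, 252.97, 570.82]
By sides: Scalene, By angles: Obtuse

Scalene, Obtuse


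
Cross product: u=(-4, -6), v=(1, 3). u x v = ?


u x v = u_x*v_y - u_y*v_x = (-4)*3 - (-6)*1
= (-12) - (-6) = -6

-6


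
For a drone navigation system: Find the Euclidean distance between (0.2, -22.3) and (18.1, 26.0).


dx=17.9, dy=48.3
d^2 = 17.9^2 + 48.3^2 = 2653.3
d = sqrt(2653.3) = 51.5102

51.5102


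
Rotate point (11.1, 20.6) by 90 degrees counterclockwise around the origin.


90° CCW: (x,y) -> (-y, x)
(11.1,20.6) -> (-20.6, 11.1)

(-20.6, 11.1)


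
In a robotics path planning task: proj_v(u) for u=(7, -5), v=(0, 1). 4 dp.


u.v = -5, |v| = sqrt(1) = 1
Scalar projection = u.v / |v| = -5 / sqrt(1) = -5

-5


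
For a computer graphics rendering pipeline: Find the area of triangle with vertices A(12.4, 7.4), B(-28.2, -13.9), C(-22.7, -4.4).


Area = |x_A(y_B-y_C) + x_B(y_C-y_A) + x_C(y_A-y_B)|/2
= |(-117.8) + 332.76 + (-483.51)|/2
= 268.55/2 = 134.275

134.275


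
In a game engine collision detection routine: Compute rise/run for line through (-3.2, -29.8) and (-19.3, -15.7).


slope = (y2-y1)/(x2-x1) = ((-15.7)-(-29.8))/((-19.3)-(-3.2)) = 14.1/(-16.1) = -0.8758

-0.8758


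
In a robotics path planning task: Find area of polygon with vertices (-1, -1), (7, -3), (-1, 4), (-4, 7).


Shoelace sum: ((-1)*(-3) - 7*(-1)) + (7*4 - (-1)*(-3)) + ((-1)*7 - (-4)*4) + ((-4)*(-1) - (-1)*7)
= 55
Area = |55|/2 = 27.5

27.5


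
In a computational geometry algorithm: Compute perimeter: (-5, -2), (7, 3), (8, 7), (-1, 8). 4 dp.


Sides: (-5, -2)->(7, 3): sqrt(169) = 13, (7, 3)->(8, 7): sqrt(17) = 4.123106, (8, 7)->(-1, 8): sqrt(82) = 9.055385, (-1, 8)->(-5, -2): sqrt(116) = 10.77033
Sum = 36.948821
Perimeter = 36.9488

36.9488


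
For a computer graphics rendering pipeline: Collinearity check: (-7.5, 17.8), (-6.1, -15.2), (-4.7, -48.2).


Cross product: ((-6.1)-(-7.5))*((-48.2)-17.8) - ((-15.2)-17.8)*((-4.7)-(-7.5))
= 0

Yes, collinear


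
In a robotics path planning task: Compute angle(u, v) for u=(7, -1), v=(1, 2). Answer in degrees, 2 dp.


u.v = 5, |u| = sqrt(50) = 7.0711, |v| = sqrt(5) = 2.2361
cos(theta) = u.v/(|u||v|) = 5/sqrt(250) = 0.316228
theta = acos(0.316228) = 71.57 degrees

71.57 degrees


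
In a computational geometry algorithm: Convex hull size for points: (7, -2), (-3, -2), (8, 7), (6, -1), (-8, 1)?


Convex hull vertices (CCW): (-8, 1), (-3, -2), (7, -2), (8, 7)
Count = 4

4


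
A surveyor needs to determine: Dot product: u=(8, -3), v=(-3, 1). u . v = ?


u . v = u_x*v_x + u_y*v_y = 8*(-3) + (-3)*1
= (-24) + (-3) = -27

-27


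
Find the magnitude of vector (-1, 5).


|u| = sqrt((-1)^2 + 5^2) = sqrt(26) = 5.099

5.099


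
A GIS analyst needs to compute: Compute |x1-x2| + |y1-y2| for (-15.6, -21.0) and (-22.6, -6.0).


|(-15.6)-(-22.6)| + |(-21)-(-6)| = 7 + 15 = 22

22


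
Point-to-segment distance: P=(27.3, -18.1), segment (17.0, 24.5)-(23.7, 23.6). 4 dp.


Project P onto AB: t = 1 (clamped to [0,1])
Closest point on segment: (23.7, 23.6)
Distance: 41.8551

41.8551


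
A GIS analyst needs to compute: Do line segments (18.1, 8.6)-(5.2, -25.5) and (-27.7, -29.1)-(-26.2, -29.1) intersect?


Cross products: d1=56.55, d2=5.4, d3=-1075.45, d4=-1024.3
d1*d2 < 0 and d3*d4 < 0? no

No, they don't intersect


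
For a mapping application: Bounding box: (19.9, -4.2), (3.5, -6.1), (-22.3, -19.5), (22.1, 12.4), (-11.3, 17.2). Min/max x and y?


x range: [-22.3, 22.1]
y range: [-19.5, 17.2]
Bounding box: (-22.3,-19.5) to (22.1,17.2)

(-22.3,-19.5) to (22.1,17.2)


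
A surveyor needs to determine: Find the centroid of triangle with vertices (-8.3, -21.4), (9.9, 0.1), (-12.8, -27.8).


Centroid = ((x_A+x_B+x_C)/3, (y_A+y_B+y_C)/3)
= (((-8.3)+9.9+(-12.8))/3, ((-21.4)+0.1+(-27.8))/3)
= (-3.7333, -16.3667)

(-3.7333, -16.3667)


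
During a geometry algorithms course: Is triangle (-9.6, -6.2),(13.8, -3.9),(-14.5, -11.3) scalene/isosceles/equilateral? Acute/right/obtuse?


Side lengths squared: AB^2=552.85, BC^2=855.65, CA^2=50.02
Sorted: [50.02, 552.85, 855.65]
By sides: Scalene, By angles: Obtuse

Scalene, Obtuse


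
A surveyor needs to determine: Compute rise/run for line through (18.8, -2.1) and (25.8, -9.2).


slope = (y2-y1)/(x2-x1) = ((-9.2)-(-2.1))/(25.8-18.8) = (-7.1)/7 = -1.0143

-1.0143


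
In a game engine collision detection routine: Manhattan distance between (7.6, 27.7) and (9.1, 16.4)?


|7.6-9.1| + |27.7-16.4| = 1.5 + 11.3 = 12.8

12.8


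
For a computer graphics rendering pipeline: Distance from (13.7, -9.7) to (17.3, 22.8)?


dx=3.6, dy=32.5
d^2 = 3.6^2 + 32.5^2 = 1069.21
d = sqrt(1069.21) = 32.6988

32.6988


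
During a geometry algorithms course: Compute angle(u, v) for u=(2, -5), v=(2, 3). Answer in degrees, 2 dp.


u.v = -11, |u| = sqrt(29) = 5.3852, |v| = sqrt(13) = 3.6056
cos(theta) = u.v/(|u||v|) = -11/sqrt(377) = -0.566529
theta = acos(-0.566529) = 124.51 degrees

124.51 degrees


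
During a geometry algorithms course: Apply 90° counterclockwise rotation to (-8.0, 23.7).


90° CCW: (x,y) -> (-y, x)
(-8,23.7) -> (-23.7, -8)

(-23.7, -8)


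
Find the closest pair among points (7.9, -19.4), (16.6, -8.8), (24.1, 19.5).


d(P0,P1) = 13.7131, d(P0,P2) = 42.1385, d(P1,P2) = 29.277
Closest: P0 and P1

Closest pair: (7.9, -19.4) and (16.6, -8.8), distance = 13.7131


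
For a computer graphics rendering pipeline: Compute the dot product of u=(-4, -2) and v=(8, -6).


u . v = u_x*v_x + u_y*v_y = (-4)*8 + (-2)*(-6)
= (-32) + 12 = -20

-20


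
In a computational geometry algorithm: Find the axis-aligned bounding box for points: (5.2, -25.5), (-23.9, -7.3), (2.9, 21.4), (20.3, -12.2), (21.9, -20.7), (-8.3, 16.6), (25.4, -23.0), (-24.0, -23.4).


x range: [-24, 25.4]
y range: [-25.5, 21.4]
Bounding box: (-24,-25.5) to (25.4,21.4)

(-24,-25.5) to (25.4,21.4)


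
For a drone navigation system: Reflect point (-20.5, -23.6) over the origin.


Reflection over origin: (x,y) -> (-x,-y)
(-20.5, -23.6) -> (20.5, 23.6)

(20.5, 23.6)


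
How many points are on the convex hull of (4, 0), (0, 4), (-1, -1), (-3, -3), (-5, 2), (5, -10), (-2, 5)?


Convex hull vertices (CCW): (-5, 2), (-3, -3), (5, -10), (4, 0), (0, 4), (-2, 5)
Count = 6

6


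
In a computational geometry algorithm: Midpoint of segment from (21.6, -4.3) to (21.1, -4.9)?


M = ((21.6+21.1)/2, ((-4.3)+(-4.9))/2)
= (21.35, -4.6)

(21.35, -4.6)


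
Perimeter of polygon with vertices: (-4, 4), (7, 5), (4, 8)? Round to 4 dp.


Sides: (-4, 4)->(7, 5): sqrt(122) = 11.045361, (7, 5)->(4, 8): sqrt(18) = 4.242641, (4, 8)->(-4, 4): sqrt(80) = 8.944272
Sum = 24.232274
Perimeter = 24.2323

24.2323


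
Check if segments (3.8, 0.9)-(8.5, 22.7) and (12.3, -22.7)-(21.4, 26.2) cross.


Cross products: d1=630.41, d2=598.96, d3=-296.22, d4=-264.77
d1*d2 < 0 and d3*d4 < 0? no

No, they don't intersect


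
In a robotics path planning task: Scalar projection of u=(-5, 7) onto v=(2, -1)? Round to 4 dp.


u.v = -17, |v| = sqrt(5) = 2.2361
Scalar projection = u.v / |v| = -17 / sqrt(5) = -7.6026

-7.6026


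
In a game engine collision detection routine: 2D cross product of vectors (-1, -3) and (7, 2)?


u x v = u_x*v_y - u_y*v_x = (-1)*2 - (-3)*7
= (-2) - (-21) = 19

19


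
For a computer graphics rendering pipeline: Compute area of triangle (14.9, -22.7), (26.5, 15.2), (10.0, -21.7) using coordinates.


Area = |x_A(y_B-y_C) + x_B(y_C-y_A) + x_C(y_A-y_B)|/2
= |549.81 + 26.5 + (-379)|/2
= 197.31/2 = 98.655

98.655


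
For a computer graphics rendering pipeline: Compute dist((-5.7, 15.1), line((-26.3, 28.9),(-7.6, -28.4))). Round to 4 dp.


|cross product| = 922.32
|line direction| = sqrt(3632.98) = 60.2742
Distance = 922.32/sqrt(3632.98) = 15.3021

15.3021


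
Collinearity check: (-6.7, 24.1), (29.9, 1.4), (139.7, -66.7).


Cross product: (29.9-(-6.7))*((-66.7)-24.1) - (1.4-24.1)*(139.7-(-6.7))
= 0

Yes, collinear


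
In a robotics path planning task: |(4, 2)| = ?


|u| = sqrt(4^2 + 2^2) = sqrt(20) = 4.4721

4.4721


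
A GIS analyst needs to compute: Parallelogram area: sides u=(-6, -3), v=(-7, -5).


|u x v| = |(-6)*(-5) - (-3)*(-7)|
= |30 - 21| = 9

9


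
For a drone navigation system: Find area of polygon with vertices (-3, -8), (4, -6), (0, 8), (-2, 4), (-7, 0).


Shoelace sum: ((-3)*(-6) - 4*(-8)) + (4*8 - 0*(-6)) + (0*4 - (-2)*8) + ((-2)*0 - (-7)*4) + ((-7)*(-8) - (-3)*0)
= 182
Area = |182|/2 = 91

91


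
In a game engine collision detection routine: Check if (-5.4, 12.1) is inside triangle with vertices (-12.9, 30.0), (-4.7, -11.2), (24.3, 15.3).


Cross products: AB x AP = 162.22, BC x BP = 694.25, CA x CP = 555.63
All same sign? yes

Yes, inside


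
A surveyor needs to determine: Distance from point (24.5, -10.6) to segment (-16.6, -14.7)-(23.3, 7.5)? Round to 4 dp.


Project P onto AB: t = 0.8302 (clamped to [0,1])
Closest point on segment: (16.5263, 3.7312)
Distance: 16.4001

16.4001


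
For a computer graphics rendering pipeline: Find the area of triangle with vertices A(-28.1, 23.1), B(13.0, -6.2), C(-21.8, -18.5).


Area = |x_A(y_B-y_C) + x_B(y_C-y_A) + x_C(y_A-y_B)|/2
= |(-345.63) + (-540.8) + (-638.74)|/2
= 1525.17/2 = 762.585

762.585


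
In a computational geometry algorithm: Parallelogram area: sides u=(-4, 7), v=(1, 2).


|u x v| = |(-4)*2 - 7*1|
= |(-8) - 7| = 15

15


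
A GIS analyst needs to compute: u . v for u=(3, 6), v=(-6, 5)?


u . v = u_x*v_x + u_y*v_y = 3*(-6) + 6*5
= (-18) + 30 = 12

12


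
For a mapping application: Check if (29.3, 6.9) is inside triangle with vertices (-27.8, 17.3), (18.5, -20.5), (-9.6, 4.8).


Cross products: AB x AP = 1676.86, BC x BP = -1043.18, CA x CP = -524.47
All same sign? no

No, outside


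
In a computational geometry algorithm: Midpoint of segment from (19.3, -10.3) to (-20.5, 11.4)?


M = ((19.3+(-20.5))/2, ((-10.3)+11.4)/2)
= (-0.6, 0.55)

(-0.6, 0.55)


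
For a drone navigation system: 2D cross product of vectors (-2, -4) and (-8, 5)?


u x v = u_x*v_y - u_y*v_x = (-2)*5 - (-4)*(-8)
= (-10) - 32 = -42

-42


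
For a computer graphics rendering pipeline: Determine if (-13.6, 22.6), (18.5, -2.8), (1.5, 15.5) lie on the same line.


Cross product: (18.5-(-13.6))*(15.5-22.6) - ((-2.8)-22.6)*(1.5-(-13.6))
= 155.63

No, not collinear


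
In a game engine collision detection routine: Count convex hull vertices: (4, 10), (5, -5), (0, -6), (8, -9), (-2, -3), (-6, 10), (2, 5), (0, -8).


Convex hull vertices (CCW): (-6, 10), (-2, -3), (0, -8), (8, -9), (4, 10)
Count = 5

5


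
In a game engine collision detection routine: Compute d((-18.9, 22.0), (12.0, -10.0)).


dx=30.9, dy=-32
d^2 = 30.9^2 + (-32)^2 = 1978.81
d = sqrt(1978.81) = 44.4838

44.4838


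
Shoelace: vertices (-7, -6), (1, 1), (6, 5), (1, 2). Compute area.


Shoelace sum: ((-7)*1 - 1*(-6)) + (1*5 - 6*1) + (6*2 - 1*5) + (1*(-6) - (-7)*2)
= 13
Area = |13|/2 = 6.5

6.5


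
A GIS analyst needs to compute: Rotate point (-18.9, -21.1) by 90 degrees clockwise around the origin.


90° CW: (x,y) -> (y, -x)
(-18.9,-21.1) -> (-21.1, 18.9)

(-21.1, 18.9)


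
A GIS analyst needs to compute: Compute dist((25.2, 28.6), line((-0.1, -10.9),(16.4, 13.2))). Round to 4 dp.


|cross product| = 42.02
|line direction| = sqrt(853.06) = 29.2072
Distance = 42.02/sqrt(853.06) = 1.4387

1.4387


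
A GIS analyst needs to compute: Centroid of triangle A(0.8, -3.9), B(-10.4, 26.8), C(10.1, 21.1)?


Centroid = ((x_A+x_B+x_C)/3, (y_A+y_B+y_C)/3)
= ((0.8+(-10.4)+10.1)/3, ((-3.9)+26.8+21.1)/3)
= (0.1667, 14.6667)

(0.1667, 14.6667)


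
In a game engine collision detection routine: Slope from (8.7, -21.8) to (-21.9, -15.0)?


slope = (y2-y1)/(x2-x1) = ((-15)-(-21.8))/((-21.9)-8.7) = 6.8/(-30.6) = -0.2222

-0.2222


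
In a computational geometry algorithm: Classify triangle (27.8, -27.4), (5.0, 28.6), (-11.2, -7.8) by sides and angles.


Side lengths squared: AB^2=3655.84, BC^2=1587.4, CA^2=1905.16
Sorted: [1587.4, 1905.16, 3655.84]
By sides: Scalene, By angles: Obtuse

Scalene, Obtuse
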